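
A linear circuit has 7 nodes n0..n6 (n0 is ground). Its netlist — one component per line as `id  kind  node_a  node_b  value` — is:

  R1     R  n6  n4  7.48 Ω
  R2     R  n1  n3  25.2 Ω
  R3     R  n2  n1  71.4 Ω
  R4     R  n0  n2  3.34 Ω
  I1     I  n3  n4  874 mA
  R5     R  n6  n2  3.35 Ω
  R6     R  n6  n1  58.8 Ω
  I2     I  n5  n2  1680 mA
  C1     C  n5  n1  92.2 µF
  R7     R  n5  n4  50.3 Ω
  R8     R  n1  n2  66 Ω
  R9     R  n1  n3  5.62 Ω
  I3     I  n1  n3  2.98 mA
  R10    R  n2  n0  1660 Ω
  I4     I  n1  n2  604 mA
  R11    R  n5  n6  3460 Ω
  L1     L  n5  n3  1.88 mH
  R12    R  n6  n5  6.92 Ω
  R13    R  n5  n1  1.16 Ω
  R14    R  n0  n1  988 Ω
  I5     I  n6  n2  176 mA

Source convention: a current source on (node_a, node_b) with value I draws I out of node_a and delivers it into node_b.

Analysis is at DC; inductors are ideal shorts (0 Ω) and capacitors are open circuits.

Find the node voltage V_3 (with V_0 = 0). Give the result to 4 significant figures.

Element admittances at DC:
  Y(R1) = 0.1337 S between n6,n4
  Y(R2) = 0.03968 S between n1,n3
  Y(R3) = 0.01401 S between n2,n1
  Y(R4) = 0.2994 S between n0,n2
  I1: injects 0.874 A into n4 (from n3)
  Y(R5) = 0.2985 S between n6,n2
  Y(R6) = 0.01701 S between n6,n1
  I2: injects 1.68 A into n2 (from n5)
  Y(C1) = 0.000 S between n5,n1
  Y(R7) = 0.01988 S between n5,n4
  Y(R8) = 0.01515 S between n1,n2
  Y(R9) = 0.1779 S between n1,n3
  I3: injects 0.00298 A into n3 (from n1)
  Y(R10) = 0.0006024 S between n2,n0
  I4: injects 0.604 A into n2 (from n1)
  Y(R11) = 0.0002890 S between n5,n6
  L1: short n5↔n3 (DC inductor)
  Y(R12) = 0.1445 S between n6,n5
  Y(R13) = 0.8621 S between n5,n1
  Y(R14) = 0.001012 S between n0,n1
  I5: injects 0.176 A into n2 (from n6)
Assemble and solve the 7×7 MNA system:
  V(n1)=-19.67  V(n2)=0.06637  V(n3)=-19.87  V(n4)=-2.262  V(n5)=-19.87  V(n6)=-6.180
  i(L1)=0.8271

-19.87 V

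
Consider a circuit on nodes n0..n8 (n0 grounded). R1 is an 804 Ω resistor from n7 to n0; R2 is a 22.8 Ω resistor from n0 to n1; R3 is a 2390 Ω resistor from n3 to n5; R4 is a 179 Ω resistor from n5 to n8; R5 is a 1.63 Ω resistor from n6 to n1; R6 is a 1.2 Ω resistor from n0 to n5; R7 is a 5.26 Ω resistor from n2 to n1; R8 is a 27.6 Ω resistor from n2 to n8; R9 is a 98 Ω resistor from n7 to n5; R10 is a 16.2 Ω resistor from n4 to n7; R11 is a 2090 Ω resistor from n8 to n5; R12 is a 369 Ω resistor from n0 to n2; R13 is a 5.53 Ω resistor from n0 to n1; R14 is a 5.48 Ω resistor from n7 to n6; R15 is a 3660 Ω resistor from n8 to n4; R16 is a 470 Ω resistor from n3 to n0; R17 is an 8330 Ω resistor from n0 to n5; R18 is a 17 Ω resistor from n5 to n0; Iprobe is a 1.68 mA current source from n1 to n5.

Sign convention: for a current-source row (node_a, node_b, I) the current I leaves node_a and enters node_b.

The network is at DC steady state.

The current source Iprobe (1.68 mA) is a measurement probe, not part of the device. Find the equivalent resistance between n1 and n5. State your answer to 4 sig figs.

R_eq = 5.094 Ω

Element admittances at DC:
  Y(R1) = 0.001244 S between n7,n0
  Y(R2) = 0.04386 S between n0,n1
  Y(R3) = 0.0004184 S between n3,n5
  Y(R4) = 0.005587 S between n5,n8
  Y(R5) = 0.6135 S between n6,n1
  Y(R6) = 0.8333 S between n0,n5
  Y(R7) = 0.1901 S between n2,n1
  Y(R8) = 0.03623 S between n2,n8
  Y(R9) = 0.01020 S between n7,n5
  Y(R10) = 0.06173 S between n4,n7
  Y(R11) = 0.0004785 S between n8,n5
  Y(R12) = 0.002710 S between n0,n2
  Y(R13) = 0.1808 S between n0,n1
  Y(R14) = 0.1825 S between n7,n6
  Y(R15) = 0.0002732 S between n8,n4
  Y(R16) = 0.002128 S between n3,n0
  Y(R17) = 0.0001200 S between n0,n5
  Y(R18) = 0.05882 S between n5,n0
  Iprobe: injects 0.00168 A into n5 (from n1)
Assemble and solve the 8×8 MNA system:
  V(n1)=-0.006814  V(n2)=-0.006497  V(n3)=0.0002865  V(n4)=-0.006179  V(n5)=0.001743  V(n6)=-0.006669  V(n7)=-0.006182  V(n8)=-0.005321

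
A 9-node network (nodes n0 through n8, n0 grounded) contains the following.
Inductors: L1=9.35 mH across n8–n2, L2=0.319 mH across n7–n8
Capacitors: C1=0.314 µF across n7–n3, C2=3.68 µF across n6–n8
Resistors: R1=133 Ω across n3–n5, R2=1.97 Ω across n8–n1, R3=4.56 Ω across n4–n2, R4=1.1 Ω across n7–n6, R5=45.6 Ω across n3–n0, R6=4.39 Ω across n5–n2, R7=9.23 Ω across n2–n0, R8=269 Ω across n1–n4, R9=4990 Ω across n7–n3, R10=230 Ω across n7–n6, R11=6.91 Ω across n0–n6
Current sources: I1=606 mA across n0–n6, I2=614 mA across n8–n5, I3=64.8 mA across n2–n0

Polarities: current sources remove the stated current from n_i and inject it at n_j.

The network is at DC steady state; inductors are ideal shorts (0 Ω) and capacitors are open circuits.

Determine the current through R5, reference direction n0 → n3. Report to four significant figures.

-0.02499 A

Element admittances at DC:
  L1: short n8↔n2 (DC inductor)
  Y(C1) = 0.000 S between n7,n3
  Y(R1) = 0.007519 S between n3,n5
  I1: injects 0.606 A into n6 (from n0)
  Y(R2) = 0.5076 S between n8,n1
  Y(R3) = 0.2193 S between n4,n2
  L2: short n7↔n8 (DC inductor)
  Y(R4) = 0.9091 S between n7,n6
  I2: injects 0.614 A into n5 (from n8)
  Y(R5) = 0.02193 S between n3,n0
  Y(C2) = 0.000 S between n6,n8
  Y(R6) = 0.2278 S between n5,n2
  Y(R7) = 0.1083 S between n2,n0
  Y(R8) = 0.003717 S between n1,n4
  Y(R9) = 0.0002004 S between n7,n3
  Y(R10) = 0.004348 S between n7,n6
  Y(R11) = 0.1447 S between n0,n6
  I3: injects 0.0648 A into n0 (from n2)
Assemble and solve the 10×10 MNA system:
  V(n1)=1.858  V(n2)=1.858  V(n3)=1.140  V(n4)=1.858  V(n5)=4.444  V(n6)=2.176  V(n7)=1.858  V(n8)=1.858
  i(L1)=-0.3231  i(L2)=0.2909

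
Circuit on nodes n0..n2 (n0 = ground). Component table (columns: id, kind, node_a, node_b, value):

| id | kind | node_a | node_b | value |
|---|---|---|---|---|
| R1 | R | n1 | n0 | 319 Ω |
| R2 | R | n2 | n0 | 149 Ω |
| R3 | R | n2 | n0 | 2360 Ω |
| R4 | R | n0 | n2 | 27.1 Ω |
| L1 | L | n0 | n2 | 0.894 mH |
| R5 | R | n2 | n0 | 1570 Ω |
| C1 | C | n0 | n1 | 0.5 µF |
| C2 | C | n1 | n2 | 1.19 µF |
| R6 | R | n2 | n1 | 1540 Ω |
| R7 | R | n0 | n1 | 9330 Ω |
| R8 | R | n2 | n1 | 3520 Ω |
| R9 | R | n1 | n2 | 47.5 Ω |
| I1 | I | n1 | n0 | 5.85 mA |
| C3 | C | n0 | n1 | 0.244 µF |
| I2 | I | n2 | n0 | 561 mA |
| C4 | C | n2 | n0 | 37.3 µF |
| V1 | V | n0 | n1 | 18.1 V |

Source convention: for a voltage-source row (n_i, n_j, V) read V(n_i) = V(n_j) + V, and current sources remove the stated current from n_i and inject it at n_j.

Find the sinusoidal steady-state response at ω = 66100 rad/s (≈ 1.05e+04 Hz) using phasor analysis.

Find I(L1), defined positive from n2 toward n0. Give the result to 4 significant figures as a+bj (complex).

0.006165+0.009696j A

Element admittances at ω=66100 rad/s:
  Y(R1) = 0.003135+0.000j S between n1,n0
  Y(R2) = 0.006711+0.000j S between n2,n0
  Y(R3) = 0.0004237+0.000j S between n2,n0
  Y(R4) = 0.03690+0.000j S between n0,n2
  Y(L1) = 0.000-0.01692j S between n0,n2
  Y(R5) = 0.0006369+0.000j S between n2,n0
  Y(C1) = 0.000+0.03305j S between n0,n1
  Y(C2) = 0.000+0.07866j S between n1,n2
  Y(R6) = 0.0006494+0.000j S between n2,n1
  Y(R7) = 0.0001072+0.000j S between n0,n1
  Y(R8) = 0.0002841+0.000j S between n2,n1
  Y(R9) = 0.02105+0.000j S between n1,n2
  I1: injects 0.00585 A into n0 (from n1)
  Y(C3) = 0.000+0.01613j S between n0,n1
  I2: injects 0.561 A into n0 (from n2)
  Y(C4) = 0.000+2.466j S between n2,n0
  V1: constraint V(n0)−V(n1) = 18.1
Assemble and solve the 3×3 MNA system:
  V(n1)=-18.10+0.000j  V(n2)=-0.5730+0.3643j
  i(V1)=-0.4095-2.277j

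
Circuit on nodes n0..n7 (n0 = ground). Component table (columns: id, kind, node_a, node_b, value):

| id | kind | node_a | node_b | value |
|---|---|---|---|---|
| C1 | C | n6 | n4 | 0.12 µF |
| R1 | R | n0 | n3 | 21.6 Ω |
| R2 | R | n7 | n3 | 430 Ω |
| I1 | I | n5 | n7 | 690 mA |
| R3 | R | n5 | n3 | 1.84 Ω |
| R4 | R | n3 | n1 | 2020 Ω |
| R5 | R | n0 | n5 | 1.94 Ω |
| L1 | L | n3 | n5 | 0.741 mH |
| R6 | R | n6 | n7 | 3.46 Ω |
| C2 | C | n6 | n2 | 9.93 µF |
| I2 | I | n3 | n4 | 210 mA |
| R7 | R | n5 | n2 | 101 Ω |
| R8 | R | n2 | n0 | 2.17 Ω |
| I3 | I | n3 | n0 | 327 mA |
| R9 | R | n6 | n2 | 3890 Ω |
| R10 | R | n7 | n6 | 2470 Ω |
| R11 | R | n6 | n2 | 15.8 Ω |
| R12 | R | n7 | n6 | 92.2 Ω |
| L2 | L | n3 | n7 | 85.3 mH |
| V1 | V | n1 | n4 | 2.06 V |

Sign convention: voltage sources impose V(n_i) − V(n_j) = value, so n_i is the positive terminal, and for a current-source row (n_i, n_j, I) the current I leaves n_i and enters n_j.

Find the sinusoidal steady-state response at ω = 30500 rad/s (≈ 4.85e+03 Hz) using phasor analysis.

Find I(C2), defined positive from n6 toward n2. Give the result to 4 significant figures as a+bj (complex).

0.8316+0.2118j A

Element admittances at ω=30500 rad/s:
  Y(C1) = 0.000+0.003660j S between n6,n4
  Y(R1) = 0.04630+0.000j S between n0,n3
  Y(R2) = 0.002326+0.000j S between n7,n3
  I1: injects 0.69 A into n7 (from n5)
  Y(R3) = 0.5435+0.000j S between n5,n3
  Y(R4) = 0.0004950+0.000j S between n3,n1
  Y(R5) = 0.5155+0.000j S between n0,n5
  Y(L1) = 0.000-0.04425j S between n3,n5
  Y(R6) = 0.2890+0.000j S between n6,n7
  Y(C2) = 0.000+0.3029j S between n6,n2
  I2: injects 0.21 A into n4 (from n3)
  Y(R7) = 0.009901+0.000j S between n5,n2
  Y(R8) = 0.4608+0.000j S between n2,n0
  I3: injects 0.327 A into n0 (from n3)
  Y(R9) = 0.0002571+0.000j S between n6,n2
  Y(R10) = 0.0004049+0.000j S between n7,n6
  Y(R11) = 0.06329+0.000j S between n6,n2
  Y(R12) = 0.01085+0.000j S between n7,n6
  Y(L2) = 0.000-0.0003844j S between n3,n7
  V1: constraint V(n1)−V(n4) = 2.06
Assemble and solve the 8×8 MNA system:
  V(n1)=12.40-58.00j  V(n2)=1.819+0.07799j  V(n3)=-2.719-0.1664j  V(n4)=10.34-58.00j  V(n5)=-2.016-0.05478j  V(n6)=2.518-2.668j  V(n7)=4.761-2.639j
  i(V1)=-0.007485+0.02863j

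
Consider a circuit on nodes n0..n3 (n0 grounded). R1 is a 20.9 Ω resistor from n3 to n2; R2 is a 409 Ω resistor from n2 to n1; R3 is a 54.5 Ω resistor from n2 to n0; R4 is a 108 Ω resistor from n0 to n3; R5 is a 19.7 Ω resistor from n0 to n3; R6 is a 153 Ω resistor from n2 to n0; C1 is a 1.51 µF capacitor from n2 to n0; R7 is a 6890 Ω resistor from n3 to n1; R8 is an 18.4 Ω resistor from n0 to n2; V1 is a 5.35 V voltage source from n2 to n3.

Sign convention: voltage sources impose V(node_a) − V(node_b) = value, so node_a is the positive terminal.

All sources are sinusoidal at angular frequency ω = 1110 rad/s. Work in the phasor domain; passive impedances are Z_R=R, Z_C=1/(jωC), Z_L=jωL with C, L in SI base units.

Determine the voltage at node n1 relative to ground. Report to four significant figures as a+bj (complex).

Apply KCL at each of the 3 non-ground nodes and solve the resulting linear system.
Node n1: branches {R2, R7} → V_1 = 2.006-0.02775j
Node n2: branches {R1, R2, R3, R6, C1, R8, V1} → V_2 = 2.306-0.02775j
Node n3: branches {R1, R4, R5, R7, V1} → V_3 = -3.044-0.02775j
Source currents: i(V1)=-0.4394-0.001666j

2.006-0.02775j V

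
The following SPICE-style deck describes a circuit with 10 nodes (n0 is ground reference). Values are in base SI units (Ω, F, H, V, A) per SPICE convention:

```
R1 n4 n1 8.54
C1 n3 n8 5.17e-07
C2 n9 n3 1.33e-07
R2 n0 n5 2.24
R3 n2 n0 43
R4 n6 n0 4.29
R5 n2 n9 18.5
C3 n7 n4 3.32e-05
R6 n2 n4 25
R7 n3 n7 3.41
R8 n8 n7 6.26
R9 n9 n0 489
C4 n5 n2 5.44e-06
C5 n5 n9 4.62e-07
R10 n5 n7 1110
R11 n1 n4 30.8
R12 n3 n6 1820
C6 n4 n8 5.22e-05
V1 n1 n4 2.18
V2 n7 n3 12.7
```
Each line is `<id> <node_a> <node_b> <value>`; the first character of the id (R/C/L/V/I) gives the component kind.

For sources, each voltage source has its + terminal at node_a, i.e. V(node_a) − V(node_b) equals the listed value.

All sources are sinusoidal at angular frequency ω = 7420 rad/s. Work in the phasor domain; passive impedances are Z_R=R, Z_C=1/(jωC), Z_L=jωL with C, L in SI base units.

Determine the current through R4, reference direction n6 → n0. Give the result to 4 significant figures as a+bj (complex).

MNA unknowns: 9 node voltages V₁..V_9 plus 2 source currents (V1, V2)
R1: Y=0.1171+0.000j on G[4,1]
C1: Y=0.000+0.003836j on G[3,8]
C2: Y=0.000+0.0009869j on G[9,3]
R2: Y=0.4464+0.000j on G[0,5]
R3: Y=0.02326+0.000j on G[2,0]
R4: Y=0.2331+0.000j on G[6,0]
R5: Y=0.05405+0.000j on G[2,9]
C3: Y=0.000+0.2463j on G[7,4]
R6: Y=0.04000+0.000j on G[2,4]
R7: Y=0.2933+0.000j on G[3,7]
R8: Y=0.1597+0.000j on G[8,7]
R9: Y=0.002045+0.000j on G[9,0]
C4: Y=0.000+0.04036j on G[5,2]
C5: Y=0.000+0.003428j on G[5,9]
R10: Y=0.0009009+0.000j on G[5,7]
R11: Y=0.03247+0.000j on G[1,4]
R12: Y=0.0005495+0.000j on G[3,6]
C6: Y=0.000+0.3873j on G[4,8]
V1: row V1−V4=2.18, i_V1 at 1,4
V2: row V7−V3=12.7, i_V2 at 7,3
solve → V1=2.421+0.2062j, V2=0.06530-0.08808j, V3=-12.33+0.2975j, V4=0.2408+0.2062j, V5=0.01158+0.005614j, V6=-0.02898+0.0006996j, V7=0.3748+0.2975j, V8=0.1860+0.1300j, V9=0.03345-0.3036j
aux → i_V1=-0.3260+0.000j, i_V2=-3.732-0.06003j

-0.006756+0.0001631j A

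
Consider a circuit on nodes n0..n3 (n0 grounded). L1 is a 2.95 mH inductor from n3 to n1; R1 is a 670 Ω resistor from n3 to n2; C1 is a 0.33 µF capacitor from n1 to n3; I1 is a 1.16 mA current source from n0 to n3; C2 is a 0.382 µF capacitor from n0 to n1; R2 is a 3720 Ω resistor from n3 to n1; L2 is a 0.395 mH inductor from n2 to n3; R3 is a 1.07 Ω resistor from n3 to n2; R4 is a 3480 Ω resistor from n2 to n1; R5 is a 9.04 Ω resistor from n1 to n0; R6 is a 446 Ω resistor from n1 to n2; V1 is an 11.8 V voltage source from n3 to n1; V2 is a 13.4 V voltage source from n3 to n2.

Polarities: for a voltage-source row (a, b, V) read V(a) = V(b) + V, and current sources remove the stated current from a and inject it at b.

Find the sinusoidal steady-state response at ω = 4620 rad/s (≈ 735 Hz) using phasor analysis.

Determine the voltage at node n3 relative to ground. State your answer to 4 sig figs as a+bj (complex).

11.81-0.0001673j V

Element admittances at ω=4620 rad/s:
  Y(L1) = 0.000-0.07337j S between n3,n1
  Y(R1) = 0.001493+0.000j S between n3,n2
  Y(C1) = 0.000+0.001525j S between n1,n3
  I1: injects 0.00116 A into n3 (from n0)
  Y(C2) = 0.000+0.001765j S between n0,n1
  Y(R2) = 0.0002688+0.000j S between n3,n1
  Y(L2) = 0.000-0.5480j S between n2,n3
  Y(R3) = 0.9346+0.000j S between n3,n2
  Y(R4) = 0.0002874+0.000j S between n2,n1
  Y(R5) = 0.1106+0.000j S between n1,n0
  Y(R6) = 0.002242+0.000j S between n1,n2
  V1: constraint V(n3)−V(n1) = 11.8
  V2: constraint V(n3)−V(n2) = 13.4
Assemble and solve the 5×5 MNA system:
  V(n1)=0.01048-0.0001673j  V(n2)=-1.590-0.0001673j  V(n3)=11.81-0.0001673j
  i(V1)=0.002035+0.8478j  i(V2)=-12.55+7.343j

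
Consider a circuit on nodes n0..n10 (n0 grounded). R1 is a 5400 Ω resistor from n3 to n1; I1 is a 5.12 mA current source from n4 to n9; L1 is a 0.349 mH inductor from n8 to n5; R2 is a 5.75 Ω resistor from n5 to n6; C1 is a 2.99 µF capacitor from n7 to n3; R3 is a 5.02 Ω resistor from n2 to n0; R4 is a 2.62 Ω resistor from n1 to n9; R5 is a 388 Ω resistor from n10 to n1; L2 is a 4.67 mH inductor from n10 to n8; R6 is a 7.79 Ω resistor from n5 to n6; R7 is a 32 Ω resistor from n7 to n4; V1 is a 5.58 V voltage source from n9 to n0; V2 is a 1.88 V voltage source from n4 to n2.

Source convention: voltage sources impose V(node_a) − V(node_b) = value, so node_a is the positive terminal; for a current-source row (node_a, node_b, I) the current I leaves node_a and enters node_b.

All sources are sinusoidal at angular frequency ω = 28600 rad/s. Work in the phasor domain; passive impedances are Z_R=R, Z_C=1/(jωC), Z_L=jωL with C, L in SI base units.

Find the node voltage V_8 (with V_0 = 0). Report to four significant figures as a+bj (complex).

5.578-3.858e-06j V

Apply KCL at each of the 10 non-ground nodes and solve the resulting linear system.
Node n1: branches {R1, R4, R5} → V_1 = 5.578-3.858e-06j
Node n2: branches {R3, V2} → V_2 = -0.02226+7.391e-06j
Node n3: branches {R1, C1} → V_3 = 1.880-0.007955j
Node n4: branches {I1, R7, V2} → V_4 = 1.858+7.391e-06j
Node n5: branches {L1, R2, R6} → V_5 = 5.578-3.858e-06j
Node n6: branches {R2, R6} → V_6 = 5.578-3.858e-06j
Node n7: branches {C1, R7} → V_7 = 1.880+5.451e-05j
Node n8: branches {L1, L2} → V_8 = 5.578-3.858e-06j
Node n9: branches {I1, R4, V1} → V_9 = 5.580+0.000j
Node n10: branches {R5, L2} → V_10 = 5.578-3.858e-06j
Source currents: i(V1)=0.004435-1.472e-06j, i(V2)=-0.004435+1.472e-06j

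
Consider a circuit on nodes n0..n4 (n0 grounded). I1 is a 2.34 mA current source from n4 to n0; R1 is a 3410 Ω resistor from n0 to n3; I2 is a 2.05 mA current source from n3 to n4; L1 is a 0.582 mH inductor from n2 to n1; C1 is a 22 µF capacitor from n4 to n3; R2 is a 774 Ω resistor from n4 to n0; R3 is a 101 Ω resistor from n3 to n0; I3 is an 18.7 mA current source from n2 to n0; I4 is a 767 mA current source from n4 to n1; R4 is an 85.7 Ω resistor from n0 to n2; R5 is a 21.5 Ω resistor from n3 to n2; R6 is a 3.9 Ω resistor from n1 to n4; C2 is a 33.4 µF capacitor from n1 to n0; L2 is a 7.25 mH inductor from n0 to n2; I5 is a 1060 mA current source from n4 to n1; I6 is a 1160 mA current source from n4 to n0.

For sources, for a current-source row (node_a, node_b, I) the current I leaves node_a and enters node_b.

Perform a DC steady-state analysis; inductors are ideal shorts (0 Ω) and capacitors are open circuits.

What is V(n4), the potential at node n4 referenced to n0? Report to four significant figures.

-11.59 V

MNA unknowns: 4 node voltages V₁..V_4 plus 2 source currents (L1, L2)
I1: z[4]−=0.00234, z[0]+=0.00234
R1: Y=0.0002933 on G[0,3]
I2: z[3]−=0.00205, z[4]+=0.00205
L1: row V2−V1=0, i_L1 at 2,1
C1: Y=0.000 on G[4,3]
R2: Y=0.001292 on G[4,0]
R3: Y=0.009901 on G[3,0]
I3: z[2]−=0.0187, z[0]+=0.0187
I4: z[4]−=0.767, z[1]+=0.767
R4: Y=0.01167 on G[0,2]
R5: Y=0.04651 on G[3,2]
R6: Y=0.2564 on G[1,4]
C2: Y=0.000 on G[1,0]
L2: row V0−V2=0, i_L2 at 0,2
I5: z[4]−=1.06, z[1]+=1.06
I6: z[4]−=1.16, z[0]+=1.16
solve → V1=0.000, V2=0.000, V3=-0.03615, V4=-11.59
aux → i_L1=1.145, i_L2=1.166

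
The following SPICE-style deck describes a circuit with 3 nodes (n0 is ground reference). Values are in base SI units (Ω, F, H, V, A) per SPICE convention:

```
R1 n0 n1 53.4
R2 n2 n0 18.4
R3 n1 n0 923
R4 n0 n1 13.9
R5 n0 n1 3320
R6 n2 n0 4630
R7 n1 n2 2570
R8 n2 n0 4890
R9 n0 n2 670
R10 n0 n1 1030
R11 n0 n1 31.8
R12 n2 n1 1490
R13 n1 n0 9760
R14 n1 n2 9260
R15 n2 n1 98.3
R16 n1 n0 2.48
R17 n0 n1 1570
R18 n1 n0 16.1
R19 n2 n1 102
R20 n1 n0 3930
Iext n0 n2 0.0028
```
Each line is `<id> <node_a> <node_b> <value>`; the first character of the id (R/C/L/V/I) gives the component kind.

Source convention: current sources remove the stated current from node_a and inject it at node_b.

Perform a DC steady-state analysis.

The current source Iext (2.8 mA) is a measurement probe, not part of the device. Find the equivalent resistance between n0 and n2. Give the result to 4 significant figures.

Apply KCL at each of the 2 non-ground nodes and solve the resulting linear system.
Node n1: branches {R1, R3, R4, R5, R7, R10, R11, R12, R13, R14, R15, R16, R17, R18, R19, R20} → V_1 = 0.001262
Node n2: branches {R2, R6, R7, R8, R9, R12, R14, R15, R19, Iext} → V_2 = 0.03652

R_eq = 13.04 Ω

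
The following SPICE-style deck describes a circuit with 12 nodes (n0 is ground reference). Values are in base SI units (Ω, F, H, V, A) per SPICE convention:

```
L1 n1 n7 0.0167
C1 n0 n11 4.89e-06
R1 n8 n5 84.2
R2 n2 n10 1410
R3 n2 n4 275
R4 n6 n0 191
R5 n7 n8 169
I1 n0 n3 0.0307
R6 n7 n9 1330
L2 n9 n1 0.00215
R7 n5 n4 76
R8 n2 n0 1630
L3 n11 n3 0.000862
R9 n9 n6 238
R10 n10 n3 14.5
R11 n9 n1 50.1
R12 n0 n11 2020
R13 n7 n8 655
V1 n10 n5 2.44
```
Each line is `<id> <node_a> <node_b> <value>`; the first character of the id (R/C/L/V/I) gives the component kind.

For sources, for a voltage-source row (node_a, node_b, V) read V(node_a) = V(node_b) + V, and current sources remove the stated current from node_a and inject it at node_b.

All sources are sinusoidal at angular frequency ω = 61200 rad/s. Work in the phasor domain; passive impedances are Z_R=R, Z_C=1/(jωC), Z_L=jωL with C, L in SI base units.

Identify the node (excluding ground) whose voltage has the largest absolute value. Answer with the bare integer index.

5

MNA unknowns: 11 node voltages V₁..V_11 plus 1 source current (V1)
L1: Y=0.000-0.0009784j on G[1,7]
C1: Y=0.000+0.2993j on G[0,11]
R1: Y=0.01188+0.000j on G[8,5]
R2: Y=0.0007092+0.000j on G[2,10]
R3: Y=0.003636+0.000j on G[2,4]
R4: Y=0.005236+0.000j on G[6,0]
R5: Y=0.005917+0.000j on G[7,8]
I1: z[0]−=0.0307, z[3]+=0.0307
R6: Y=0.0007519+0.000j on G[7,9]
L2: Y=0.000-0.007600j on G[9,1]
R7: Y=0.01316+0.000j on G[5,4]
R8: Y=0.0006135+0.000j on G[2,0]
L3: Y=0.000-0.01896j on G[11,3]
R9: Y=0.004202+0.000j on G[9,6]
R10: Y=0.06897+0.000j on G[10,3]
R11: Y=0.01996+0.000j on G[9,1]
R12: Y=0.0004950+0.000j on G[0,11]
R13: Y=0.001527+0.000j on G[7,8]
V1: row V10−V5=2.44, i_V1 at 10,5
solve → V1=-0.4288+0.8786j, V2=-1.529+1.341j, V3=0.1334+1.611j, V4=-2.117+1.522j, V5=-2.279+1.572j, V6=-0.1844+0.3578j, V7=-2.068+1.162j, V8=-2.198+1.414j, V9=-0.4142+0.8038j, V10=0.1610+1.572j, V11=-0.008829-0.1090j
aux → i_V1=-0.003102+0.002532j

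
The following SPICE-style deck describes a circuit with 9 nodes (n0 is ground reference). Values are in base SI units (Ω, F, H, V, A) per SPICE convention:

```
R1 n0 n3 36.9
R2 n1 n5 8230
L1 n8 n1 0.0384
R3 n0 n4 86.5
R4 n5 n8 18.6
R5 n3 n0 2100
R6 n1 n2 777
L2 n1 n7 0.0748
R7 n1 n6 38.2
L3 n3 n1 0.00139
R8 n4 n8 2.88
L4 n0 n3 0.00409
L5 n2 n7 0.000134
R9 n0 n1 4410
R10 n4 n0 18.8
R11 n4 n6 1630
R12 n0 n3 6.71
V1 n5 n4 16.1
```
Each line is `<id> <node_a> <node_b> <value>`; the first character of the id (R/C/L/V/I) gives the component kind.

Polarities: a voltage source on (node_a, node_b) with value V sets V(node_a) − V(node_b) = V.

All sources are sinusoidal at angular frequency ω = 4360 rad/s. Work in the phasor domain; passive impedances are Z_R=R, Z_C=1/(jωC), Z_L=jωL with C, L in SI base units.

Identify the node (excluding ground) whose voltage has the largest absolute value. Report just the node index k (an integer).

Element admittances at ω=4360 rad/s:
  Y(R1) = 0.02710+0.000j S between n0,n3
  Y(R2) = 0.0001215+0.000j S between n1,n5
  Y(L1) = 0.000-0.005973j S between n8,n1
  Y(R3) = 0.01156+0.000j S between n0,n4
  Y(R4) = 0.05376+0.000j S between n5,n8
  Y(R5) = 0.0004762+0.000j S between n3,n0
  Y(R6) = 0.001287+0.000j S between n1,n2
  Y(L2) = 0.000-0.003066j S between n1,n7
  Y(R7) = 0.02618+0.000j S between n1,n6
  Y(L3) = 0.000-0.1650j S between n3,n1
  Y(R8) = 0.3472+0.000j S between n4,n8
  Y(L4) = 0.000-0.05608j S between n0,n3
  Y(L5) = 0.000-1.712j S between n2,n7
  Y(R9) = 0.0002268+0.000j S between n0,n1
  Y(R10) = 0.05319+0.000j S between n4,n0
  Y(R11) = 0.0006135+0.000j S between n4,n6
  Y(R12) = 0.1490+0.000j S between n0,n3
  V1: constraint V(n5)−V(n4) = 16.1
Assemble and solve the 9×9 MNA system:
  V(n1)=0.1074-0.03517j  V(n2)=0.1074-0.03517j  V(n3)=0.03613-0.05511j  V(n4)=-0.05120+0.1817j  V(n5)=16.05+0.1817j  V(n6)=0.1038-0.03020j  V(n7)=0.1074-0.03517j  V(n8)=2.104+0.2115j
  i(V1)=-0.7517+0.001572j

5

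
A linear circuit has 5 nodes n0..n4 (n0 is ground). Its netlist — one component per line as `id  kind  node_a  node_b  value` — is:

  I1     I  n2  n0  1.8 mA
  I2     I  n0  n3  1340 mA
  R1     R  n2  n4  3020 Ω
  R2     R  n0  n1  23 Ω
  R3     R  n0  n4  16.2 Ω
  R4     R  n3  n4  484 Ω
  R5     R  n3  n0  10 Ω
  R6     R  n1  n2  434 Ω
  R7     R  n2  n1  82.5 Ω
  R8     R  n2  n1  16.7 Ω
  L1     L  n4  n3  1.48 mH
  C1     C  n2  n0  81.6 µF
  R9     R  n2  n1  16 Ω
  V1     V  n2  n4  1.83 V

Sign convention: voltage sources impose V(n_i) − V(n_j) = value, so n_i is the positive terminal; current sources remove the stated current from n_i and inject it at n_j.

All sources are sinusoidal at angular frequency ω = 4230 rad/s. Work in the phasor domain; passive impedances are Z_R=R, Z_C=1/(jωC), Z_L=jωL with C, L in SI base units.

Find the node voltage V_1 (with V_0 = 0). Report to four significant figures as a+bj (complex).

-0.02413-3.045j V

Apply KCL at each of the 4 non-ground nodes and solve the resulting linear system.
Node n1: branches {R2, R6, R7, R8, R9} → V_1 = -0.02413-3.045j
Node n2: branches {I1, R1, R6, R7, R8, C1, R9, V1} → V_2 = -0.03180-4.013j
Node n3: branches {I2, R4, R5, L1} → V_3 = 0.6893+3.911j
Node n4: branches {R1, R3, R4, L1, V1} → V_4 = -1.862-4.013j
Source currents: i(V1)=-1.387+0.1434j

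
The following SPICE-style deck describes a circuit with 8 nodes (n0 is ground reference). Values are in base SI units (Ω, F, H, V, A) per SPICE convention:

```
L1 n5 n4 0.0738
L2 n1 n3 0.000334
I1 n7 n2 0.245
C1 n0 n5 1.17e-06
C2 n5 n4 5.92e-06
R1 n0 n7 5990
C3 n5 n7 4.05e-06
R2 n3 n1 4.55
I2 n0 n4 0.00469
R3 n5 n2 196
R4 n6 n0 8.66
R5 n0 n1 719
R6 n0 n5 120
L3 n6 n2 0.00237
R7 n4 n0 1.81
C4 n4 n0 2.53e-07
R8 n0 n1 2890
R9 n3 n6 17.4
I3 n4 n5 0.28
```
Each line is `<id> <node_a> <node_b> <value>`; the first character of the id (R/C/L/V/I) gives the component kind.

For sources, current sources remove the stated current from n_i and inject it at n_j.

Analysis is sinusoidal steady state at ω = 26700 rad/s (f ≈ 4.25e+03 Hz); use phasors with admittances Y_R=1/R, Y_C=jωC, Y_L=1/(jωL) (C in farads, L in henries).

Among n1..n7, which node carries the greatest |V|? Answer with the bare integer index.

2

MNA unknowns: 7 node voltages V₁..V_7
L1: Y=0.000-0.0005075j on G[5,4]
L2: Y=0.000-0.1121j on G[1,3]
I1: z[7]−=0.245, z[2]+=0.245
C1: Y=0.000+0.03124j on G[0,5]
C2: Y=0.000+0.1581j on G[5,4]
R1: Y=0.0001669+0.000j on G[0,7]
C3: Y=0.000+0.1081j on G[5,7]
R2: Y=0.2198+0.000j on G[3,1]
I2: z[0]−=0.00469, z[4]+=0.00469
R3: Y=0.005102+0.000j on G[5,2]
R4: Y=0.1155+0.000j on G[6,0]
R5: Y=0.001391+0.000j on G[0,1]
R6: Y=0.008333+0.000j on G[0,5]
L3: Y=0.000-0.01580j on G[6,2]
R7: Y=0.5525+0.000j on G[4,0]
C4: Y=0.000+0.006755j on G[4,0]
R8: Y=0.0003460+0.000j on G[0,1]
R9: Y=0.05747+0.000j on G[3,6]
I3: z[4]−=0.28, z[5]+=0.28
solve → V1=1.762-0.5606j, V2=6.094+12.97j, V3=1.774-0.5585j, V4=-0.3917+0.1276j, V5=0.03904-0.2407j, V6=1.828-0.5754j, V7=0.03592+2.025j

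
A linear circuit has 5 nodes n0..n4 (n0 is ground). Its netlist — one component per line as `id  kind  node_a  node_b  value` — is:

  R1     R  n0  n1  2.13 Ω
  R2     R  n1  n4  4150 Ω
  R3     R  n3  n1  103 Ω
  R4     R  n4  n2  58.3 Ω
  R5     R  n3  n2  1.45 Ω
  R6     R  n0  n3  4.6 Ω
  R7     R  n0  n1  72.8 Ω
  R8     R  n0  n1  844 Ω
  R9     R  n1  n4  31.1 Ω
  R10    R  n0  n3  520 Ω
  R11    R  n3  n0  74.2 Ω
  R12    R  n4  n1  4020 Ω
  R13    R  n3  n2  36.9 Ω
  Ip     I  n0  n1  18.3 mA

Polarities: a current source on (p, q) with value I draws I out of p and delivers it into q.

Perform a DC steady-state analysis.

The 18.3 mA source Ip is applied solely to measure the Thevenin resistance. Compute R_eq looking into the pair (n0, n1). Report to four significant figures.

Apply KCL at each of the 4 non-ground nodes and solve the resulting linear system.
Node n1: branches {R1, R2, R3, R7, R8, R9, R12, Ip} → V_1 = 0.03635
Node n2: branches {R4, R5, R13} → V_2 = 0.003494
Node n3: branches {R3, R5, R6, R10, R11, R13} → V_3 = 0.002979
Node n4: branches {R2, R4, R9, R12} → V_4 = 0.02503

R_eq = 1.986 Ω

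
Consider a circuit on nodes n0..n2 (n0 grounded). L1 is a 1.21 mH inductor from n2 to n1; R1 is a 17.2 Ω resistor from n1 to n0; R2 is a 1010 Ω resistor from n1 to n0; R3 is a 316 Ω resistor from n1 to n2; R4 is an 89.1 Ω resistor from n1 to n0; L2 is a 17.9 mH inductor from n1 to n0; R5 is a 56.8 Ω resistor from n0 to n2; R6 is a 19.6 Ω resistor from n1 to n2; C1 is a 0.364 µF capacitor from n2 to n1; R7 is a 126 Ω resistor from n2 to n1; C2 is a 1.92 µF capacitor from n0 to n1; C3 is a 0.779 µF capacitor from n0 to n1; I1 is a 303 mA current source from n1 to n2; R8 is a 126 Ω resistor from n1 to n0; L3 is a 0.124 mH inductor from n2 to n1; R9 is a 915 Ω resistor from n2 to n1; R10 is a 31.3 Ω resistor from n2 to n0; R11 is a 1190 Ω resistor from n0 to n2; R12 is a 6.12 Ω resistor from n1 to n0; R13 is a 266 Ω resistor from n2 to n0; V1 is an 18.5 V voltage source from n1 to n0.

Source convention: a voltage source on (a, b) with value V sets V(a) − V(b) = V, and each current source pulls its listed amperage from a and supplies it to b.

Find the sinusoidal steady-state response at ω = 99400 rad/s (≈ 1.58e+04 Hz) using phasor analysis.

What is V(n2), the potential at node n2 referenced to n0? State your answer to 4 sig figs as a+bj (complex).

13.56-2.241j V

Element admittances at ω=99400 rad/s:
  Y(L1) = 0.000-0.008314j S between n2,n1
  Y(R1) = 0.05814+0.000j S between n1,n0
  Y(R2) = 0.0009901+0.000j S between n1,n0
  Y(R3) = 0.003165+0.000j S between n1,n2
  Y(R4) = 0.01122+0.000j S between n1,n0
  Y(L2) = 0.000-0.0005620j S between n1,n0
  Y(R5) = 0.01761+0.000j S between n0,n2
  Y(R6) = 0.05102+0.000j S between n1,n2
  Y(C1) = 0.000+0.03618j S between n2,n1
  Y(R7) = 0.007937+0.000j S between n2,n1
  Y(C2) = 0.000+0.1908j S between n0,n1
  Y(C3) = 0.000+0.07743j S between n0,n1
  I1: injects 0.303 A into n2 (from n1)
  Y(R8) = 0.007937+0.000j S between n1,n0
  Y(L3) = 0.000-0.08113j S between n2,n1
  Y(R9) = 0.001093+0.000j S between n2,n1
  Y(R10) = 0.03195+0.000j S between n2,n0
  Y(R11) = 0.0008403+0.000j S between n0,n2
  Y(R12) = 0.1634+0.000j S between n1,n0
  Y(R13) = 0.003759+0.000j S between n2,n0
  V1: constraint V(n1)−V(n0) = 18.5
Assemble and solve the 3×3 MNA system:
  V(n1)=18.50+0.000j  V(n2)=13.56-2.241j
  i(V1)=-5.206-4.831j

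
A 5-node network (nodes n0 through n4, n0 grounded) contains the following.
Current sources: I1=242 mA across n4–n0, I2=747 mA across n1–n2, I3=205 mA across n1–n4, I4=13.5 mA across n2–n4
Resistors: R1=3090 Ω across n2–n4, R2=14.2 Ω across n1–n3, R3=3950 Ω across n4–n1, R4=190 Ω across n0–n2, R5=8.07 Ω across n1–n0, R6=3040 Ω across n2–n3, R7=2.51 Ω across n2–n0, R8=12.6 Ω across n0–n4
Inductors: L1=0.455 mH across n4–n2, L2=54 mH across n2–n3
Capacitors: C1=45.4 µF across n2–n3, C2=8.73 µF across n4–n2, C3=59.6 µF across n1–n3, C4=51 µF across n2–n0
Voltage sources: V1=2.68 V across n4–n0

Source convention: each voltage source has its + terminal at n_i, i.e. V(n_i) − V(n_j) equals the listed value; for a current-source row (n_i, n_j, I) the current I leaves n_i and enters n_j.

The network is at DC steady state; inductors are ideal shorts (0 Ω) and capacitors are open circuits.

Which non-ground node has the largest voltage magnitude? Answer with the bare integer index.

1

Apply KCL at each of the 4 non-ground nodes and solve the resulting linear system.
Node n1: branches {I2, R2, R3, I3, R5, C3} → V_1 = -3.919
Node n2: branches {I2, R1, R4, L1, R6, C1, R7, C2, C4, L2, I4} → V_2 = 2.680
Node n3: branches {R2, R6, C1, C3, L2} → V_3 = 2.680
Node n4: branches {I1, R1, R3, L1, I3, R8, C2, I4, V1} → V_4 = 2.680
Source currents: i(L1)=0.8130, i(L2)=0.4647, i(V1)=-1.051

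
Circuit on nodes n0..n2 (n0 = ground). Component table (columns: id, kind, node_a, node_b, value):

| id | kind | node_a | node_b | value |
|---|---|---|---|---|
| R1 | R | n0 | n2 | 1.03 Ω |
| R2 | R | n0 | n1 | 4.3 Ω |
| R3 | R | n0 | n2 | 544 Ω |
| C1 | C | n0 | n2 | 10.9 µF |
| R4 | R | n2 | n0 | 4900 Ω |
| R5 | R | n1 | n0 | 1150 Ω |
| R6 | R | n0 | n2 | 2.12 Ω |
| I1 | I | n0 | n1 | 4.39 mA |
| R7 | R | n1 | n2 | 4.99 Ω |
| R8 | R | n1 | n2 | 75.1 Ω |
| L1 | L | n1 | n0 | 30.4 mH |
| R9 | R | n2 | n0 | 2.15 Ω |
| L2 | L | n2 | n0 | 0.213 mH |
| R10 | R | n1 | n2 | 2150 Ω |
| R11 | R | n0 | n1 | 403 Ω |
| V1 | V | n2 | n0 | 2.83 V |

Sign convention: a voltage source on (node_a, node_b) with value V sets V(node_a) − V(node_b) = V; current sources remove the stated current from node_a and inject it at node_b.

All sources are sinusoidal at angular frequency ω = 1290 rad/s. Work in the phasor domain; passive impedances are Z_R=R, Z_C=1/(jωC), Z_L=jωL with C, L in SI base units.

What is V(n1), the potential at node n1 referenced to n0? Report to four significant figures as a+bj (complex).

Apply KCL at each of the 2 non-ground nodes and solve the resulting linear system.
Node n1: branches {R2, R5, I1, R7, R8, L1, R10, R11} → V_1 = 1.352+0.07660j
Node n2: branches {R1, R3, C1, R4, R6, R7, R8, R9, L2, R10, V1} → V_2 = 2.830+0.000j
Source currents: i(V1)=-5.721+10.28j

1.352+0.07660j V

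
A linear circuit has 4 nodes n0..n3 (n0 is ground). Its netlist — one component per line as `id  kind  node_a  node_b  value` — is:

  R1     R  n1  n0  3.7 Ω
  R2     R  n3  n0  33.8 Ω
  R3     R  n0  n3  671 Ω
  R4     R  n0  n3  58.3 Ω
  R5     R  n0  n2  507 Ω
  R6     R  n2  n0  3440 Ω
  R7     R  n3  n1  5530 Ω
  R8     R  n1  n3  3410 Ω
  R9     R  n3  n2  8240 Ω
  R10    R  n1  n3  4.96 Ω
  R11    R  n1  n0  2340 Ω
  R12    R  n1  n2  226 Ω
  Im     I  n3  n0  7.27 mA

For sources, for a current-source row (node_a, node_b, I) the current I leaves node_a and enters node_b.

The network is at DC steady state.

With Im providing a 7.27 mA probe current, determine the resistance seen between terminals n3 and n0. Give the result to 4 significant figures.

R_eq = 6.088 Ω

Element admittances at DC:
  Y(R1) = 0.2703 S between n1,n0
  Y(R2) = 0.02959 S between n3,n0
  Y(R3) = 0.001490 S between n0,n3
  Y(R4) = 0.01715 S between n0,n3
  Y(R5) = 0.001972 S between n0,n2
  Y(R6) = 0.0002907 S between n2,n0
  Y(R7) = 0.0001808 S between n3,n1
  Y(R8) = 0.0002933 S between n1,n3
  Y(R9) = 0.0001214 S between n3,n2
  Y(R10) = 0.2016 S between n1,n3
  Y(R11) = 0.0004274 S between n1,n0
  Y(R12) = 0.004425 S between n1,n2
  Im: injects 0.00727 A into n0 (from n3)
Assemble and solve the 3×3 MNA system:
  V(n1)=-0.01886  V(n2)=-0.01305  V(n3)=-0.04426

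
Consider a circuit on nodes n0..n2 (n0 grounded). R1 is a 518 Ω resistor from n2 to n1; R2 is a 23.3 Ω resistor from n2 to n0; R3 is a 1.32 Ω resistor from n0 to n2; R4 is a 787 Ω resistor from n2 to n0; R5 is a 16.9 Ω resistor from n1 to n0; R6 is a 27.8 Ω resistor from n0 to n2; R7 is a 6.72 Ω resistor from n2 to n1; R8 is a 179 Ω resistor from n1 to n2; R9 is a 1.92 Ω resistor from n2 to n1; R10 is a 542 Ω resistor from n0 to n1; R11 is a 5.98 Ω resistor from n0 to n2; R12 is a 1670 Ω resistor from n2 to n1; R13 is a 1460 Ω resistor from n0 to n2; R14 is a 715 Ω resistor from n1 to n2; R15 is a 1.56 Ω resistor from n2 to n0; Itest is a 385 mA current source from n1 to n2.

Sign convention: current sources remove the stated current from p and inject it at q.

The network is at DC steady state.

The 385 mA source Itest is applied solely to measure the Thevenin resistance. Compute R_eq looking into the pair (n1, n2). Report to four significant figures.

Element admittances at DC:
  Y(R1) = 0.001931 S between n2,n1
  Y(R2) = 0.04292 S between n2,n0
  Y(R3) = 0.7576 S between n0,n2
  Y(R4) = 0.001271 S between n2,n0
  Y(R5) = 0.05917 S between n1,n0
  Y(R6) = 0.03597 S between n0,n2
  Y(R7) = 0.1488 S between n2,n1
  Y(R8) = 0.005587 S between n1,n2
  Y(R9) = 0.5208 S between n2,n1
  Y(R10) = 0.001845 S between n0,n1
  Y(R11) = 0.1672 S between n0,n2
  Y(R12) = 0.0005988 S between n2,n1
  Y(R13) = 0.0006849 S between n0,n2
  Y(R14) = 0.001399 S between n1,n2
  Y(R15) = 0.6410 S between n2,n0
  Itest: injects 0.385 A into n2 (from n1)
Assemble and solve the 2×2 MNA system:
  V(n1)=-0.5030  V(n2)=0.01864

R_eq = 1.355 Ω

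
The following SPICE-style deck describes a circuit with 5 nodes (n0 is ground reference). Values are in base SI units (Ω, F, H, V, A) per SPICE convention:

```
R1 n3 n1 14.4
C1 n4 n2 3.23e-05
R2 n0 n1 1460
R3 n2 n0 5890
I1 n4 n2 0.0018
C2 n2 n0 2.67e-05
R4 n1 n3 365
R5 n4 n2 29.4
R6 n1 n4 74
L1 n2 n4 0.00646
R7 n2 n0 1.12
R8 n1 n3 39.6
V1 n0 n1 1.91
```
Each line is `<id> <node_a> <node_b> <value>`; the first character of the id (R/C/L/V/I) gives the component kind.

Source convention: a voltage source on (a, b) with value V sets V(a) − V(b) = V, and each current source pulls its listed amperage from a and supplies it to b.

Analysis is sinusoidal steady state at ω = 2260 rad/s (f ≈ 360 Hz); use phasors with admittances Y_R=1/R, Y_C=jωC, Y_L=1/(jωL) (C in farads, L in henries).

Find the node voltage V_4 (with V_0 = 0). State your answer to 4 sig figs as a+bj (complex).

MNA unknowns: 4 node voltages V₁..V_4 plus 1 source current (V1)
R1: Y=0.06944+0.000j on G[3,1]
C1: Y=0.000+0.07300j on G[4,2]
R2: Y=0.0006849+0.000j on G[0,1]
R3: Y=0.0001698+0.000j on G[2,0]
I1: z[4]−=0.0018, z[2]+=0.0018
C2: Y=0.000+0.06034j on G[2,0]
R4: Y=0.002740+0.000j on G[1,3]
R5: Y=0.03401+0.000j on G[4,2]
R6: Y=0.01351+0.000j on G[1,4]
L1: Y=0.000-0.06850j on G[2,4]
R7: Y=0.8929+0.000j on G[2,0]
R8: Y=0.02525+0.000j on G[1,3]
V1: row V0−V1=1.91, i_V1 at 0,1
solve → V1=-1.910+0.000j, V2=-0.01994+0.0005240j, V3=-1.910+0.000j, V4=-0.5901+0.05440j
aux → i_V1=-0.01914-0.0007351j

-0.5901+0.05440j V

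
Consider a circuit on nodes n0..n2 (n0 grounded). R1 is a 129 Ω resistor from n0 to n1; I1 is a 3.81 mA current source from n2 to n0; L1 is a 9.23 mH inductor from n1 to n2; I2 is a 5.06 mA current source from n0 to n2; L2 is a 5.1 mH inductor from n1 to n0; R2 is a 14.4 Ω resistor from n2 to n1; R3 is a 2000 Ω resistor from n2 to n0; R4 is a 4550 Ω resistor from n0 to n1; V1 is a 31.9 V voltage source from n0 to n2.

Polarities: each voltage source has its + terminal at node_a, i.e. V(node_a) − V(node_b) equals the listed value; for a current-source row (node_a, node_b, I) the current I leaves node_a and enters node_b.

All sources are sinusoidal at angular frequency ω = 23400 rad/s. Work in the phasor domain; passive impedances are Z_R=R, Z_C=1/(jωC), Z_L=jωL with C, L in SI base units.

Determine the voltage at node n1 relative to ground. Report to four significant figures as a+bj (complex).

-28.14-2.821j V

MNA unknowns: 2 node voltages V₁..V_2 plus 1 source current (V1)
R1: Y=0.007752+0.000j on G[0,1]
I1: z[2]−=0.00381, z[0]+=0.00381
L1: Y=0.000-0.004630j on G[1,2]
I2: z[0]−=0.00506, z[2]+=0.00506
L2: Y=0.000-0.008379j on G[1,0]
R2: Y=0.06944+0.000j on G[2,1]
R3: Y=0.0005000+0.000j on G[2,0]
R4: Y=0.0002198+0.000j on G[0,1]
V1: row V0−V2=31.9, i_V1 at 0,2
solve → V1=-28.14-2.821j, V2=-31.90+0.000j
aux → i_V1=-0.2652+0.2133j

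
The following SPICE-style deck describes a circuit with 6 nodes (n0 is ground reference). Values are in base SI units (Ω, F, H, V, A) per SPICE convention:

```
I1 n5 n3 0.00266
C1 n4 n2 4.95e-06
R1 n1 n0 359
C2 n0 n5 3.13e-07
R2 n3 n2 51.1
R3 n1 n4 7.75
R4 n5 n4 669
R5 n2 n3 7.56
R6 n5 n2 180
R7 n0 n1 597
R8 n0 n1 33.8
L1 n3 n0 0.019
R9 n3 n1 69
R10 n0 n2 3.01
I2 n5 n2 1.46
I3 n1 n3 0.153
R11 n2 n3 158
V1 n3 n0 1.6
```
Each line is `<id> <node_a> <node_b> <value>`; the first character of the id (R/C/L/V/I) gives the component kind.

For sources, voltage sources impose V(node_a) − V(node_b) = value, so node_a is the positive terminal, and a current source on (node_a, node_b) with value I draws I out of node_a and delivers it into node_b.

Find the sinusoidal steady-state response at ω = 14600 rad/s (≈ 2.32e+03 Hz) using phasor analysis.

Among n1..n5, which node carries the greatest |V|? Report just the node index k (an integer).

5

Element admittances at ω=14600 rad/s:
  I1: injects 0.00266 A into n3 (from n5)
  Y(C1) = 0.000+0.07227j S between n4,n2
  Y(R1) = 0.002786+0.000j S between n1,n0
  Y(C2) = 0.000+0.004570j S between n0,n5
  Y(R2) = 0.01957+0.000j S between n3,n2
  Y(R3) = 0.1290+0.000j S between n1,n4
  Y(R4) = 0.001495+0.000j S between n5,n4
  Y(R5) = 0.1323+0.000j S between n2,n3
  Y(R6) = 0.005556+0.000j S between n5,n2
  Y(R7) = 0.001675+0.000j S between n0,n1
  Y(R8) = 0.02959+0.000j S between n0,n1
  Y(L1) = 0.000-0.003605j S between n3,n0
  Y(R9) = 0.01449+0.000j S between n3,n1
  Y(R10) = 0.3322+0.000j S between n0,n2
  I2: injects 1.46 A into n2 (from n5)
  I3: injects 0.153 A into n3 (from n1)
  Y(R11) = 0.006329+0.000j S between n2,n3
  V1: constraint V(n3)−V(n0) = 1.6
Assemble and solve the 6×6 MNA system:
  V(n1)=-0.4497+3.957j  V(n2)=1.181+0.9549j  V(n3)=1.600+0.000j  V(n4)=0.3872+5.446j  V(n5)=-144.5+95.57j
  i(V1)=0.05968+0.2142j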